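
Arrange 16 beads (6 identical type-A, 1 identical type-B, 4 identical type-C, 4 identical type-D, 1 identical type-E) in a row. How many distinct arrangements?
16! / (6! × 1! × 4! × 4! × 1!) = 50450400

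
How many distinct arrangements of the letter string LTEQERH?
7! / (1! × 1! × 1! × 1! × 2! × 1!) = 2520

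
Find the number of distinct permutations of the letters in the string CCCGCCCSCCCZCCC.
15! / (12! × 1! × 1! × 1!) = 2730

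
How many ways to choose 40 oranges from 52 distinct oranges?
C(52,40) = 52!/(40!×12!) = 206379406870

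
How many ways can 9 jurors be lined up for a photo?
9! = 362880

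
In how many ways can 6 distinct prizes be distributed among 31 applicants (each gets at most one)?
P(31,6) = 31!/(31-6)! = 530122320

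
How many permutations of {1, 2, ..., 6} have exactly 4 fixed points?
Choose the 4 fixed points C(6,4) = 15, derange the rest: !2 = Σ_{j=0}^{2} (-1)^j·2!/j! = 2 - 2 + 1 = 1. Product = 15 × 1 = 15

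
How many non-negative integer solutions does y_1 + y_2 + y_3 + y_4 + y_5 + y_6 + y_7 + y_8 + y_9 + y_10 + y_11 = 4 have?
C(4+11-1, 11-1) = C(14, 10) = 1001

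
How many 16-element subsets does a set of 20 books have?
C(20,16) = 20!/(16!×4!) = 4845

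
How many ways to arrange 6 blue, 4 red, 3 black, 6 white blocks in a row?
19! / (6! × 4! × 3! × 6!) = 1629547920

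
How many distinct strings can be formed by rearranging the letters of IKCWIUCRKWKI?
12! / (1! × 1! × 3! × 2! × 2! × 3!) = 3326400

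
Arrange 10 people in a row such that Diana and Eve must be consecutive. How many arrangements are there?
Treat the 2 as one block: (10-2+1)! × 2! = 362880 × 2 = 725760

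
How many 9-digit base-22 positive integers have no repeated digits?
First digit: 21 choices (nonzero). Then descending: 21 × 21 × 20 × 19 × 18 × 17 × 16 × 15 × 14 = 172299052800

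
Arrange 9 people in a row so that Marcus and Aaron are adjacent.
Treat as block: (9-1)! × 2! = 40320 × 2 = 80640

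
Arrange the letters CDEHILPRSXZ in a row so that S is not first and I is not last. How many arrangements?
By inclusion-exclusion: 11! - 2×(11-1)! + (11-2)! = 39916800 - 7257600 + 362880 = 33022080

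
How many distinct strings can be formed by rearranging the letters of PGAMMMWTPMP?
11! / (4! × 1! × 1! × 3! × 1! × 1!) = 277200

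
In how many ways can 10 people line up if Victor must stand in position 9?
Fix one position: (10-1)! = 362880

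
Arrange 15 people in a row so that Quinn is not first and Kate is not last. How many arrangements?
By inclusion-exclusion: 15! - 2×(15-1)! + (15-2)! = 1307674368000 - 174356582400 + 6227020800 = 1139544806400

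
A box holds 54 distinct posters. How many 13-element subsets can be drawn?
C(54,13) = 54!/(13!×41!) = 1108176102180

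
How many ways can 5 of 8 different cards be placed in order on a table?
P(8,5) = 8!/(8-5)! = 6720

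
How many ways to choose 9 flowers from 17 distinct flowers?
C(17,9) = 17!/(9!×8!) = 24310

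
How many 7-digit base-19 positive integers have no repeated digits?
First digit: 18 choices (nonzero). Then descending: 18 × 18 × 17 × 16 × 15 × 14 × 13 = 240589440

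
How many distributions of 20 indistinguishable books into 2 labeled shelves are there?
C(20+2-1, 2-1) = C(21, 1) = 21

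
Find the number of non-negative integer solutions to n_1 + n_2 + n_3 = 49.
C(49+3-1, 3-1) = C(51, 2) = 1275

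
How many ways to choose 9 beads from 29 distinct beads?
C(29,9) = 29!/(9!×20!) = 10015005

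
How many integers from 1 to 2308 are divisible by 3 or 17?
⌊2308/3⌋ + ⌊2308/17⌋ - ⌊2308/51⌋ = 769 + 135 - 45 = 859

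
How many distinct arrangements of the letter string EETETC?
6! / (1! × 3! × 2!) = 60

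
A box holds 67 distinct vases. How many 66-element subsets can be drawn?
C(67,66) = 67!/(66!×1!) = 67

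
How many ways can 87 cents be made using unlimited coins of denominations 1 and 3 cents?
Coefficient of x^87 in 1/(1-x^1) · 1/(1-x^3). Use j coins of 3 for j = 0..⌊87/3⌋ = 29, the rest in 1s: 29 + 1 = 30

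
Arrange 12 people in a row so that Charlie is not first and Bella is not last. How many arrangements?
By inclusion-exclusion: 12! - 2×(12-1)! + (12-2)! = 479001600 - 79833600 + 3628800 = 402796800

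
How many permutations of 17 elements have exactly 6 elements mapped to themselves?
Choose the 6 fixed points C(17,6) = 12376, derange the rest: !11 = Σ_{j=0}^{11} (-1)^j·11!/j! = 39916800 - 39916800 + 19958400 - 6652800 + 1663200 - 332640 + 55440 - 7920 + 990 - 110 + 11 - 1 = 14684570. Product = 12376 × 14684570 = 181736238320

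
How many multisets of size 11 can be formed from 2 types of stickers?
C(11+2-1, 2-1) = C(12, 1) = 12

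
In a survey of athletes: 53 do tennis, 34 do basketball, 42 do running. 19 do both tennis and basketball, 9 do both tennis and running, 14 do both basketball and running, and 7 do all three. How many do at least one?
|A∪B∪C| = 53+34+42-19-9-14+7 = 94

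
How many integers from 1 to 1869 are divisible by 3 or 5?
⌊1869/3⌋ + ⌊1869/5⌋ - ⌊1869/15⌋ = 623 + 373 - 124 = 872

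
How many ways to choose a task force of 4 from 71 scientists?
C(71,4) = 71!/(4!×67!) = 971635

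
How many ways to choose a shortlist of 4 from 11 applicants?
C(11,4) = 11!/(4!×7!) = 330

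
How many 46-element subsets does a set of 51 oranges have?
C(51,46) = 51!/(46!×5!) = 2349060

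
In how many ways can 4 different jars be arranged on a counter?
4! = 24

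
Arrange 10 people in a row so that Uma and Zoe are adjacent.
Treat as block: (10-1)! × 2! = 362880 × 2 = 725760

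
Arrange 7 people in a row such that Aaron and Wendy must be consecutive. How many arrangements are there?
Treat the 2 as one block: (7-2+1)! × 2! = 720 × 2 = 1440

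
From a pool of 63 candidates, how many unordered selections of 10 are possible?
C(63,10) = 63!/(10!×53!) = 127805525001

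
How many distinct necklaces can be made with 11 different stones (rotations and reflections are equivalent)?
(11-1)!/2 = 3628800/2 = 1814400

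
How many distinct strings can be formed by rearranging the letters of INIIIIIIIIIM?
12! / (10! × 1! × 1!) = 132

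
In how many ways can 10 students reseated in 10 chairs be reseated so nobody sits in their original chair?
!10 = Σ_{j=0}^{10} (-1)^j·10!/j! = 3628800 - 3628800 + 1814400 - 604800 + 151200 - 30240 + 5040 - 720 + 90 - 10 + 1 = 1334961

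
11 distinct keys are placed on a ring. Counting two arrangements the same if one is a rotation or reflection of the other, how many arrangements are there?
(11-1)!/2 = 3628800/2 = 1814400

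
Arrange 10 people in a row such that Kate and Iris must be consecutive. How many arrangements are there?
Treat the 2 as one block: (10-2+1)! × 2! = 362880 × 2 = 725760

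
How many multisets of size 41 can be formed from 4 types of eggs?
C(41+4-1, 4-1) = C(44, 3) = 13244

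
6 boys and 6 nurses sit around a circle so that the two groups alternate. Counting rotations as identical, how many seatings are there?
Fix one of the boys: (6-1)! ways for the remaining boys, × 6! ways for the nurses = 120 × 720 = 86400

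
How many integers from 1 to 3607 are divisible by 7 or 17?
⌊3607/7⌋ + ⌊3607/17⌋ - ⌊3607/119⌋ = 515 + 212 - 30 = 697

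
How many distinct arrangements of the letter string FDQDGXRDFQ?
10! / (2! × 1! × 3! × 1! × 1! × 2!) = 151200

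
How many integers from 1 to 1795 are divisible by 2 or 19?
⌊1795/2⌋ + ⌊1795/19⌋ - ⌊1795/38⌋ = 897 + 94 - 47 = 944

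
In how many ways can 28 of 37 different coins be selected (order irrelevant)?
C(37,28) = 37!/(28!×9!) = 124403620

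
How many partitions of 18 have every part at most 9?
Let r_j(i) = number of partitions of i into parts ≤ j, for i = 0..18. r_1(i) = 1 for all i; r_j(i) = r_{j-1}(i) + r_j(i-j). Rows j = 2..9: ≤2: 1 1 2 2 3 3 4 4 5 5 6 6 7 7 8 8 9 9 10; ≤3: 1 1 2 3 4 5 7 8 10 12 14 16 19 21 24 27 30 33 37; ≤4: 1 1 2 3 5 6 9 11 15 18 23 27 34 39 47 54 64 72 84; ≤5: 1 1 2 3 5 7 10 13 18 23 30 37 47 57 70 84 101 119 141; ≤6: 1 1 2 3 5 7 11 14 20 26 35 44 58 71 90 110 136 163 199; ≤7: 1 1 2 3 5 7 11 15 21 28 38 49 65 82 105 131 164 201 248; ≤8: 1 1 2 3 5 7 11 15 22 29 40 52 70 89 116 146 186 230 288; ≤9: 1 1 2 3 5 7 11 15 22 30 41 54 73 94 123 157 201 252 318. r_9(18) = 318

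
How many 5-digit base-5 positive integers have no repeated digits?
First digit: 4 choices (nonzero). Then descending: 4 × 4 × 3 × 2 × 1 = 96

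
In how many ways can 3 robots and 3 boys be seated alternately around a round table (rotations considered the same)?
Fix one of the robots: (3-1)! ways for the remaining robots, × 3! ways for the boys = 2 × 6 = 12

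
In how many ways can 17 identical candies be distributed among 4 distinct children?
C(17+4-1, 4-1) = C(20, 3) = 1140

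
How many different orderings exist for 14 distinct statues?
14! = 87178291200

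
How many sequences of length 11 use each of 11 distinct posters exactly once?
11! = 39916800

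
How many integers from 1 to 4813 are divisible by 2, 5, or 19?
⌊4813/2⌋+⌊4813/5⌋+⌊4813/19⌋ - ⌊4813/10⌋-⌊4813/38⌋-⌊4813/95⌋ + ⌊4813/190⌋ = 2406+962+253 - 481-126-50 + 25 = 2989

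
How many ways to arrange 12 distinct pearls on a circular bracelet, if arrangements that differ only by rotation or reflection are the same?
(12-1)!/2 = 39916800/2 = 19958400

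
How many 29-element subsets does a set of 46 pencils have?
C(46,29) = 46!/(29!×17!) = 1749695026860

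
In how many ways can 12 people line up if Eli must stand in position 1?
Fix one position: (12-1)! = 39916800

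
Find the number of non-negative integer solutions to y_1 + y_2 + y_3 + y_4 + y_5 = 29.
C(29+5-1, 5-1) = C(33, 4) = 40920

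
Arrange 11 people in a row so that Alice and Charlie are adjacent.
Treat as block: (11-1)! × 2! = 3628800 × 2 = 7257600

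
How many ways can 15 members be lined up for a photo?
15! = 1307674368000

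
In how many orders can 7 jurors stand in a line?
7! = 5040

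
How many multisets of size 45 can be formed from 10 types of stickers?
C(45+10-1, 10-1) = C(54, 9) = 5317936260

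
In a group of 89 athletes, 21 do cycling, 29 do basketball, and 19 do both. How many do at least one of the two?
|A∪B| = |A| + |B| - |A∩B| = 21 + 29 - 19 = 31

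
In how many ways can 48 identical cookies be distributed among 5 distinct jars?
C(48+5-1, 5-1) = C(52, 4) = 270725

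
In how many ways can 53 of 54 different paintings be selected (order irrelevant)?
C(54,53) = 54!/(53!×1!) = 54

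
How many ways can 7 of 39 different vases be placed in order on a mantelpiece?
P(39,7) = 39!/(39-7)! = 77519922480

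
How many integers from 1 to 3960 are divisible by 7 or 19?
⌊3960/7⌋ + ⌊3960/19⌋ - ⌊3960/133⌋ = 565 + 208 - 29 = 744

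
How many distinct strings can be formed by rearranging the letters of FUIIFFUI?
8! / (3! × 2! × 3!) = 560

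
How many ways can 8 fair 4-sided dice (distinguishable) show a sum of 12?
Coefficient of x^12 in (x + x² + ... + x^4)^8. By inclusion-exclusion on dice exceeding 4: Σ_j (-1)^j C(8,j)·C(12-1-4j, 7) = C(8,0)·C(11,7) - C(8,1)·C(7,7) = 1·330 - 8·1 = 322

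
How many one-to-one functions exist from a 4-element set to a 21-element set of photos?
P(21,4) = 21!/(21-4)! = 143640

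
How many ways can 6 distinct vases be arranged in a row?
6! = 720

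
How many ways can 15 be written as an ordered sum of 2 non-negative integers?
C(15+2-1, 2-1) = C(16, 1) = 16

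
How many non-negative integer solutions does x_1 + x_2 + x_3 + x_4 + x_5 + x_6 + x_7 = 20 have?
C(20+7-1, 7-1) = C(26, 6) = 230230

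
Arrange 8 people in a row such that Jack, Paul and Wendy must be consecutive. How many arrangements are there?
Treat the 3 as one block: (8-3+1)! × 3! = 720 × 6 = 4320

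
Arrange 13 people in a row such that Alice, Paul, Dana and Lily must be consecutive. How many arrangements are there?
Treat the 4 as one block: (13-4+1)! × 4! = 3628800 × 24 = 87091200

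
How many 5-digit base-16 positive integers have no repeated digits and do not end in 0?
Last digit: 15 nonzero choices. First digit: 14 (nonzero, ≠last). Middle 3: P(14,3) = 2184. Total = 458640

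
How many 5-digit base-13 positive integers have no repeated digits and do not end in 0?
Last digit: 12 nonzero choices. First digit: 11 (nonzero, ≠last). Middle 3: P(11,3) = 990. Total = 130680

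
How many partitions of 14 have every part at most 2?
Let r_j(i) = number of partitions of i into parts ≤ j, for i = 0..14. r_1(i) = 1 for all i; r_j(i) = r_{j-1}(i) + r_j(i-j). Rows j = 2..2: ≤2: 1 1 2 2 3 3 4 4 5 5 6 6 7 7 8. r_2(14) = 8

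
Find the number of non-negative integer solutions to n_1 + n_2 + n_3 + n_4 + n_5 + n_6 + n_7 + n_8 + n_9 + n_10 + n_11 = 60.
C(60+11-1, 11-1) = C(70, 10) = 396704524216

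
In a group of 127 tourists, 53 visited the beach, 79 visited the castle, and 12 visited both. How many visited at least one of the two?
|A∪B| = |A| + |B| - |A∩B| = 53 + 79 - 12 = 120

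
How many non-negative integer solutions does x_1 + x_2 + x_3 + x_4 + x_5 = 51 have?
C(51+5-1, 5-1) = C(55, 4) = 341055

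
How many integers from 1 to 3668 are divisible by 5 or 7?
⌊3668/5⌋ + ⌊3668/7⌋ - ⌊3668/35⌋ = 733 + 524 - 104 = 1153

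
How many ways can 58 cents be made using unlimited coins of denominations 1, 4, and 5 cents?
Coefficient of x^58 in 1/(1-x^1) · 1/(1-x^4) · 1/(1-x^5). Case on j = number of 5-cent coins (j = 0..11); remainder r = 58 - 5j is made from {1,4} in ⌊r/4⌋+1 ways. r = 58, 53, 48, 43, 38, 33, 28, 23, 18, 13, 8, 3 → 15 + 14 + 13 + 11 + 10 + 9 + 8 + 6 + 5 + 4 + 3 + 1 = 99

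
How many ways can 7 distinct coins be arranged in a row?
7! = 5040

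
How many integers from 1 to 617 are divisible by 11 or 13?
⌊617/11⌋ + ⌊617/13⌋ - ⌊617/143⌋ = 56 + 47 - 4 = 99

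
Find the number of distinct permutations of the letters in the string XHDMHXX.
7! / (1! × 1! × 2! × 3!) = 420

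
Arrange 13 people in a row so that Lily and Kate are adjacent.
Treat as block: (13-1)! × 2! = 479001600 × 2 = 958003200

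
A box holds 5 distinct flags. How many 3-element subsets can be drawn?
C(5,3) = 5!/(3!×2!) = 10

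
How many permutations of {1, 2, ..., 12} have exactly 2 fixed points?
Choose the 2 fixed points C(12,2) = 66, derange the rest: !10 = Σ_{j=0}^{10} (-1)^j·10!/j! = 3628800 - 3628800 + 1814400 - 604800 + 151200 - 30240 + 5040 - 720 + 90 - 10 + 1 = 1334961. Product = 66 × 1334961 = 88107426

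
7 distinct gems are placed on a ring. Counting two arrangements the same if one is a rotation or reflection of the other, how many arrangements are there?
(7-1)!/2 = 720/2 = 360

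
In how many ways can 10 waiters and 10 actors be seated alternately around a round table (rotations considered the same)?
Fix one of the waiters: (10-1)! ways for the remaining waiters, × 10! ways for the actors = 362880 × 3628800 = 1316818944000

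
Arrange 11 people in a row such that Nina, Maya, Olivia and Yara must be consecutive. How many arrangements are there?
Treat the 4 as one block: (11-4+1)! × 4! = 40320 × 24 = 967680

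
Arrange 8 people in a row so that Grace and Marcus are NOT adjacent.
Total - adjacent = 8! - (8-1)!×2 = 40320 - 10080 = 30240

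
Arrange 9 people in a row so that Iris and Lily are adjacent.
Treat as block: (9-1)! × 2! = 40320 × 2 = 80640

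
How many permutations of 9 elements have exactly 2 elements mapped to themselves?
Choose the 2 fixed points C(9,2) = 36, derange the rest: !7 = Σ_{j=0}^{7} (-1)^j·7!/j! = 5040 - 5040 + 2520 - 840 + 210 - 42 + 7 - 1 = 1854. Product = 36 × 1854 = 66744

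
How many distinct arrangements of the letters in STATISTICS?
10! / (3! × 3! × 1! × 2! × 1!) = 50400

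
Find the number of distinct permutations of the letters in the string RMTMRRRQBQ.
10! / (2! × 1! × 1! × 2! × 4!) = 37800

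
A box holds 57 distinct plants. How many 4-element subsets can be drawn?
C(57,4) = 57!/(4!×53!) = 395010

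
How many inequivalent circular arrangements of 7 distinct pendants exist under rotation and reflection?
(7-1)!/2 = 720/2 = 360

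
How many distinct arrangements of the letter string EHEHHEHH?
8! / (3! × 5!) = 56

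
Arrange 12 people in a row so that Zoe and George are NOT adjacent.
Total - adjacent = 12! - (12-1)!×2 = 479001600 - 79833600 = 399168000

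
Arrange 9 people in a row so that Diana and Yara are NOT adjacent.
Total - adjacent = 9! - (9-1)!×2 = 362880 - 80640 = 282240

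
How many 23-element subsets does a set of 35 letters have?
C(35,23) = 35!/(23!×12!) = 834451800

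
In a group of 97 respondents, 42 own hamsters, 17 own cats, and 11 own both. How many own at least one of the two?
|A∪B| = |A| + |B| - |A∩B| = 42 + 17 - 11 = 48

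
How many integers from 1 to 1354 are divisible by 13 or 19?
⌊1354/13⌋ + ⌊1354/19⌋ - ⌊1354/247⌋ = 104 + 71 - 5 = 170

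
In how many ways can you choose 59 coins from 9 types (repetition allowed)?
C(59+9-1, 9-1) = C(67, 8) = 6522361560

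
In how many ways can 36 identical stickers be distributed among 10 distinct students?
C(36+10-1, 10-1) = C(45, 9) = 886163135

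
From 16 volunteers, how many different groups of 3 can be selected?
C(16,3) = 16!/(3!×13!) = 560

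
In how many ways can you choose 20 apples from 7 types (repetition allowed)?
C(20+7-1, 7-1) = C(26, 6) = 230230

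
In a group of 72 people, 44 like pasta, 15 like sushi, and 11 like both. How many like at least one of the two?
|A∪B| = |A| + |B| - |A∩B| = 44 + 15 - 11 = 48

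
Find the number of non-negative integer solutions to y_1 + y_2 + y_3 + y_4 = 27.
C(27+4-1, 4-1) = C(30, 3) = 4060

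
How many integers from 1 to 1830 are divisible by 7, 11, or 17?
⌊1830/7⌋+⌊1830/11⌋+⌊1830/17⌋ - ⌊1830/77⌋-⌊1830/119⌋-⌊1830/187⌋ + ⌊1830/1309⌋ = 261+166+107 - 23-15-9 + 1 = 488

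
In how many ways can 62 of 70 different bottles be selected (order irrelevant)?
C(70,62) = 70!/(62!×8!) = 9440350920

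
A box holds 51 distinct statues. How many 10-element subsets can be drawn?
C(51,10) = 51!/(10!×41!) = 12777711870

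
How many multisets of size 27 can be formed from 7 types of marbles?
C(27+7-1, 7-1) = C(33, 6) = 1107568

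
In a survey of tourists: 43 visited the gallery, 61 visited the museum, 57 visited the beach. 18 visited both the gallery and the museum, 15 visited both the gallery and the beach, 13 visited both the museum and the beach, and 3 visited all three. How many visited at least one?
|A∪B∪C| = 43+61+57-18-15-13+3 = 118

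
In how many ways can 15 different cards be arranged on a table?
15! = 1307674368000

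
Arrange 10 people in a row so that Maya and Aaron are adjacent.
Treat as block: (10-1)! × 2! = 362880 × 2 = 725760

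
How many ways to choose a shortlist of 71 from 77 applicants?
C(77,71) = 77!/(71!×6!) = 237093780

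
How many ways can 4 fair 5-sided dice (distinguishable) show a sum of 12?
Coefficient of x^12 in (x + x² + ... + x^5)^4. By inclusion-exclusion on dice exceeding 5: Σ_j (-1)^j C(4,j)·C(12-1-5j, 3) = C(4,0)·C(11,3) - C(4,1)·C(6,3) = 1·165 - 4·20 = 85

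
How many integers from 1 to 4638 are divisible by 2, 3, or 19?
⌊4638/2⌋+⌊4638/3⌋+⌊4638/19⌋ - ⌊4638/6⌋-⌊4638/38⌋-⌊4638/57⌋ + ⌊4638/114⌋ = 2319+1546+244 - 773-122-81 + 40 = 3173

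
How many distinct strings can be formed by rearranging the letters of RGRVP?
5! / (1! × 1! × 2! × 1!) = 60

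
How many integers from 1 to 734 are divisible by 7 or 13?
⌊734/7⌋ + ⌊734/13⌋ - ⌊734/91⌋ = 104 + 56 - 8 = 152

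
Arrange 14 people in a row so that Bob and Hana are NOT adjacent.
Total - adjacent = 14! - (14-1)!×2 = 87178291200 - 12454041600 = 74724249600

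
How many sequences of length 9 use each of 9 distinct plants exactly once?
9! = 362880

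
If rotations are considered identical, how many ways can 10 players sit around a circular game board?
Circular: fix one position, arrange the rest. (10-1)! = 362880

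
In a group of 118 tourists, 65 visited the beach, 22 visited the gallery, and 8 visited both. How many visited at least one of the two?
|A∪B| = |A| + |B| - |A∩B| = 65 + 22 - 8 = 79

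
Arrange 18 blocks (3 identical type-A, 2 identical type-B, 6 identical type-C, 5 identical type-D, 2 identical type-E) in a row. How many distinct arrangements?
18! / (3! × 2! × 6! × 5! × 2!) = 3087564480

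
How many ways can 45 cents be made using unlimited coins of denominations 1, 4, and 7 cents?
Coefficient of x^45 in 1/(1-x^1) · 1/(1-x^4) · 1/(1-x^7). Case on j = number of 7-cent coins (j = 0..6); remainder r = 45 - 7j is made from {1,4} in ⌊r/4⌋+1 ways. r = 45, 38, 31, 24, 17, 10, 3 → 12 + 10 + 8 + 7 + 5 + 3 + 1 = 46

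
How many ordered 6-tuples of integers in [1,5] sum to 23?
Coefficient of x^23 in (x + x² + ... + x^5)^6. By inclusion-exclusion on dice exceeding 5: Σ_j (-1)^j C(6,j)·C(23-1-5j, 5) = C(6,0)·C(22,5) - C(6,1)·C(17,5) + C(6,2)·C(12,5) - C(6,3)·C(7,5) = 1·26334 - 6·6188 + 15·792 - 20·21 = 666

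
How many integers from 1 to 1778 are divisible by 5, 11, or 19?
⌊1778/5⌋+⌊1778/11⌋+⌊1778/19⌋ - ⌊1778/55⌋-⌊1778/95⌋-⌊1778/209⌋ + ⌊1778/1045⌋ = 355+161+93 - 32-18-8 + 1 = 552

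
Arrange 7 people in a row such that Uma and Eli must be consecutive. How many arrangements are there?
Treat the 2 as one block: (7-2+1)! × 2! = 720 × 2 = 1440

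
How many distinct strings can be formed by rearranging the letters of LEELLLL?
7! / (2! × 5!) = 21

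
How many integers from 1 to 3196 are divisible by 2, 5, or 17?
⌊3196/2⌋+⌊3196/5⌋+⌊3196/17⌋ - ⌊3196/10⌋-⌊3196/34⌋-⌊3196/85⌋ + ⌊3196/170⌋ = 1598+639+188 - 319-94-37 + 18 = 1993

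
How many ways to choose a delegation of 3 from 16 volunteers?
C(16,3) = 16!/(3!×13!) = 560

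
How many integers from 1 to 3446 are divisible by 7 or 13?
⌊3446/7⌋ + ⌊3446/13⌋ - ⌊3446/91⌋ = 492 + 265 - 37 = 720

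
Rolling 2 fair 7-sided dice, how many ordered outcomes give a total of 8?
Coefficient of x^8 in (x + x² + ... + x^7)^2. By inclusion-exclusion on dice exceeding 7: Σ_j (-1)^j C(2,j)·C(8-1-7j, 1) = C(2,0)·C(7,1) = 1·7 = 7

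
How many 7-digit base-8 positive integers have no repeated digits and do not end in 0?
Last digit: 7 nonzero choices. First digit: 6 (nonzero, ≠last). Middle 5: P(6,5) = 720. Total = 30240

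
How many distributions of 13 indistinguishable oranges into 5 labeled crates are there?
C(13+5-1, 5-1) = C(17, 4) = 2380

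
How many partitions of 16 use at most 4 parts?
By conjugation, equals partitions of 16 into parts ≤ 4. Let r_j(i) = number of partitions of i into parts ≤ j, for i = 0..16. r_1(i) = 1 for all i; r_j(i) = r_{j-1}(i) + r_j(i-j). Rows j = 2..4: ≤2: 1 1 2 2 3 3 4 4 5 5 6 6 7 7 8 8 9; ≤3: 1 1 2 3 4 5 7 8 10 12 14 16 19 21 24 27 30; ≤4: 1 1 2 3 5 6 9 11 15 18 23 27 34 39 47 54 64. r_4(16) = 64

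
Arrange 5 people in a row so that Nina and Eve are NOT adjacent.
Total - adjacent = 5! - (5-1)!×2 = 120 - 48 = 72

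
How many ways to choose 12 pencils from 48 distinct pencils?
C(48,12) = 48!/(12!×36!) = 69668534468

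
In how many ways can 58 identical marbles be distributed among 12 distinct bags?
C(58+12-1, 12-1) = C(69, 11) = 1823810410032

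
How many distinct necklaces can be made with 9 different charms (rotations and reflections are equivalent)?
(9-1)!/2 = 40320/2 = 20160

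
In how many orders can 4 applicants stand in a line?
4! = 24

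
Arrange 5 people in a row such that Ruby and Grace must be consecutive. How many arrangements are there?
Treat the 2 as one block: (5-2+1)! × 2! = 24 × 2 = 48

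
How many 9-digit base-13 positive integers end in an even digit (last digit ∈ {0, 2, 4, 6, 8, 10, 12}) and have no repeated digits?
Last∈{0,2,4,6,8,10,12}. Last=0: 19958400. Last nonzero: 6×11×P(11,7) = 109771200. Total = 129729600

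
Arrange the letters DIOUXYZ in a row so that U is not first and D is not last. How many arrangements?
By inclusion-exclusion: 7! - 2×(7-1)! + (7-2)! = 5040 - 1440 + 120 = 3720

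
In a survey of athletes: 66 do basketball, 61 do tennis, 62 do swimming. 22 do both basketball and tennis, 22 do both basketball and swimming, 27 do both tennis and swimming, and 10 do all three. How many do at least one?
|A∪B∪C| = 66+61+62-22-22-27+10 = 128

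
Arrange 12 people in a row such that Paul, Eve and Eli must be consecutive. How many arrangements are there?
Treat the 3 as one block: (12-3+1)! × 3! = 3628800 × 6 = 21772800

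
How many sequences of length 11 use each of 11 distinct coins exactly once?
11! = 39916800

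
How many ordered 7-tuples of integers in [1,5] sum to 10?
Coefficient of x^10 in (x + x² + ... + x^5)^7. By inclusion-exclusion on dice exceeding 5: Σ_j (-1)^j C(7,j)·C(10-1-5j, 6) = C(7,0)·C(9,6) = 1·84 = 84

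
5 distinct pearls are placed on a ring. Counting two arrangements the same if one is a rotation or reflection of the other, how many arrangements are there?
(5-1)!/2 = 24/2 = 12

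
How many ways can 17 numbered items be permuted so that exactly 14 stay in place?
Choose the 14 fixed points C(17,14) = 680, derange the rest: !3 = Σ_{j=0}^{3} (-1)^j·3!/j! = 6 - 6 + 3 - 1 = 2. Product = 680 × 2 = 1360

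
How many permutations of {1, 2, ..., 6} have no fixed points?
!6 = Σ_{j=0}^{6} (-1)^j·6!/j! = 720 - 720 + 360 - 120 + 30 - 6 + 1 = 265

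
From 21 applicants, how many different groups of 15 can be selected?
C(21,15) = 21!/(15!×6!) = 54264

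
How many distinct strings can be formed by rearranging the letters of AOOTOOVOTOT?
11! / (1! × 3! × 1! × 6!) = 9240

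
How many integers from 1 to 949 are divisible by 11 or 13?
⌊949/11⌋ + ⌊949/13⌋ - ⌊949/143⌋ = 86 + 73 - 6 = 153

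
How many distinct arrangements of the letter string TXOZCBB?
7! / (1! × 1! × 1! × 1! × 2! × 1!) = 2520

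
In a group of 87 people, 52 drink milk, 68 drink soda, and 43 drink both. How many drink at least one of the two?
|A∪B| = |A| + |B| - |A∩B| = 52 + 68 - 43 = 77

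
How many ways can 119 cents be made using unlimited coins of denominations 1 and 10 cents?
Coefficient of x^119 in 1/(1-x^1) · 1/(1-x^10). Use j coins of 10 for j = 0..⌊119/10⌋ = 11, the rest in 1s: 11 + 1 = 12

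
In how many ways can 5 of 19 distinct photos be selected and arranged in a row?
P(19,5) = 19!/(19-5)! = 1395360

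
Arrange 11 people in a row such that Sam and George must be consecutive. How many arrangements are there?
Treat the 2 as one block: (11-2+1)! × 2! = 3628800 × 2 = 7257600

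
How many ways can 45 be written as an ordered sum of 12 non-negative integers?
C(45+12-1, 12-1) = C(56, 11) = 148902215280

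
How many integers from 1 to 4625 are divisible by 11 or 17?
⌊4625/11⌋ + ⌊4625/17⌋ - ⌊4625/187⌋ = 420 + 272 - 24 = 668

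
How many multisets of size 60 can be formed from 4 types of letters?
C(60+4-1, 4-1) = C(63, 3) = 39711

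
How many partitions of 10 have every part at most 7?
Let r_j(i) = number of partitions of i into parts ≤ j, for i = 0..10. r_1(i) = 1 for all i; r_j(i) = r_{j-1}(i) + r_j(i-j). Rows j = 2..7: ≤2: 1 1 2 2 3 3 4 4 5 5 6; ≤3: 1 1 2 3 4 5 7 8 10 12 14; ≤4: 1 1 2 3 5 6 9 11 15 18 23; ≤5: 1 1 2 3 5 7 10 13 18 23 30; ≤6: 1 1 2 3 5 7 11 14 20 26 35; ≤7: 1 1 2 3 5 7 11 15 21 28 38. r_7(10) = 38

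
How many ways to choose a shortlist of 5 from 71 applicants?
C(71,5) = 71!/(5!×66!) = 13019909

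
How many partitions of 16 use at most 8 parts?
By conjugation, equals partitions of 16 into parts ≤ 8. Let r_j(i) = number of partitions of i into parts ≤ j, for i = 0..16. r_1(i) = 1 for all i; r_j(i) = r_{j-1}(i) + r_j(i-j). Rows j = 2..8: ≤2: 1 1 2 2 3 3 4 4 5 5 6 6 7 7 8 8 9; ≤3: 1 1 2 3 4 5 7 8 10 12 14 16 19 21 24 27 30; ≤4: 1 1 2 3 5 6 9 11 15 18 23 27 34 39 47 54 64; ≤5: 1 1 2 3 5 7 10 13 18 23 30 37 47 57 70 84 101; ≤6: 1 1 2 3 5 7 11 14 20 26 35 44 58 71 90 110 136; ≤7: 1 1 2 3 5 7 11 15 21 28 38 49 65 82 105 131 164; ≤8: 1 1 2 3 5 7 11 15 22 29 40 52 70 89 116 146 186. r_8(16) = 186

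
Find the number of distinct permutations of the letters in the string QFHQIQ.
6! / (1! × 1! × 1! × 3!) = 120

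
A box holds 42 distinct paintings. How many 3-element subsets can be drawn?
C(42,3) = 42!/(3!×39!) = 11480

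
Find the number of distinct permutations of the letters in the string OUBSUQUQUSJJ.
12! / (2! × 1! × 2! × 1! × 2! × 4!) = 2494800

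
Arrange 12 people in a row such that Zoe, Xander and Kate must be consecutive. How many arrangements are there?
Treat the 3 as one block: (12-3+1)! × 3! = 3628800 × 6 = 21772800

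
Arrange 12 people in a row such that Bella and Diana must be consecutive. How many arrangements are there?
Treat the 2 as one block: (12-2+1)! × 2! = 39916800 × 2 = 79833600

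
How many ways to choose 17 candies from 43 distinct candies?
C(43,17) = 43!/(17!×26!) = 421171648758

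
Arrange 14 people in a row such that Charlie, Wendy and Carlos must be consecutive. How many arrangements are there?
Treat the 3 as one block: (14-3+1)! × 3! = 479001600 × 6 = 2874009600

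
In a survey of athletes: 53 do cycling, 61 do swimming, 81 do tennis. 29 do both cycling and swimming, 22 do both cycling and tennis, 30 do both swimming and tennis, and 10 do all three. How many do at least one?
|A∪B∪C| = 53+61+81-29-22-30+10 = 124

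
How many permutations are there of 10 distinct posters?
10! = 3628800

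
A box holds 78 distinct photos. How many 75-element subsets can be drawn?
C(78,75) = 78!/(75!×3!) = 76076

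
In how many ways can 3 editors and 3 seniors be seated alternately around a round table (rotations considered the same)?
Fix one of the editors: (3-1)! ways for the remaining editors, × 3! ways for the seniors = 2 × 6 = 12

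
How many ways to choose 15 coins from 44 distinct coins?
C(44,15) = 44!/(15!×29!) = 229911617056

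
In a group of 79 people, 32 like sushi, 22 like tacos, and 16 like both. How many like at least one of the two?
|A∪B| = |A| + |B| - |A∩B| = 32 + 22 - 16 = 38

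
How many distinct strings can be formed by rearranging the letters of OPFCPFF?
7! / (2! × 1! × 1! × 3!) = 420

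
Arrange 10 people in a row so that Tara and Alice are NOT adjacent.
Total - adjacent = 10! - (10-1)!×2 = 3628800 - 725760 = 2903040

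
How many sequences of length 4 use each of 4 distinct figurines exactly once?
4! = 24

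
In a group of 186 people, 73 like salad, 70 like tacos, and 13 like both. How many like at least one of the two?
|A∪B| = |A| + |B| - |A∩B| = 73 + 70 - 13 = 130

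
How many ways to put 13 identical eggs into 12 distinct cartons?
C(13+12-1, 12-1) = C(24, 11) = 2496144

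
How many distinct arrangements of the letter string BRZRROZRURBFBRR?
15! / (1! × 7! × 1! × 1! × 3! × 2!) = 21621600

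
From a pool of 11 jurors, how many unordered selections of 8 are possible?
C(11,8) = 11!/(8!×3!) = 165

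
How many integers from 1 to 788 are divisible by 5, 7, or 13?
⌊788/5⌋+⌊788/7⌋+⌊788/13⌋ - ⌊788/35⌋-⌊788/65⌋-⌊788/91⌋ + ⌊788/455⌋ = 157+112+60 - 22-12-8 + 1 = 288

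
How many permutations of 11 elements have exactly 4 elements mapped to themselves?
Choose the 4 fixed points C(11,4) = 330, derange the rest: !7 = Σ_{j=0}^{7} (-1)^j·7!/j! = 5040 - 5040 + 2520 - 840 + 210 - 42 + 7 - 1 = 1854. Product = 330 × 1854 = 611820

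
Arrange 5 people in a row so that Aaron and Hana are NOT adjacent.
Total - adjacent = 5! - (5-1)!×2 = 120 - 48 = 72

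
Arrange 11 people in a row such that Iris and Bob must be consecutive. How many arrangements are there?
Treat the 2 as one block: (11-2+1)! × 2! = 3628800 × 2 = 7257600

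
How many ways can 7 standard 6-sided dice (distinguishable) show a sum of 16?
Coefficient of x^16 in (x + x² + ... + x^6)^7. By inclusion-exclusion on dice exceeding 6: Σ_j (-1)^j C(7,j)·C(16-1-6j, 6) = C(7,0)·C(15,6) - C(7,1)·C(9,6) = 1·5005 - 7·84 = 4417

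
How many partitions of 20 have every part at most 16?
Let r_j(i) = number of partitions of i into parts ≤ j, for i = 0..20. r_1(i) = 1 for all i; r_j(i) = r_{j-1}(i) + r_j(i-j). Rows j = 2..16: ≤2: 1 1 2 2 3 3 4 4 5 5 6 6 7 7 8 8 9 9 10 10 11; ≤3: 1 1 2 3 4 5 7 8 10 12 14 16 19 21 24 27 30 33 37 40 44; ≤4: 1 1 2 3 5 6 9 11 15 18 23 27 34 39 47 54 64 72 84 94 108; ≤5: 1 1 2 3 5 7 10 13 18 23 30 37 47 57 70 84 101 119 141 164 192; ≤6: 1 1 2 3 5 7 11 14 20 26 35 44 58 71 90 110 136 163 199 235 282; ≤7: 1 1 2 3 5 7 11 15 21 28 38 49 65 82 105 131 164 201 248 300 364; ≤8: 1 1 2 3 5 7 11 15 22 29 40 52 70 89 116 146 186 230 288 352 434; ≤9: 1 1 2 3 5 7 11 15 22 30 41 54 73 94 123 157 201 252 318 393 488; ≤10: 1 1 2 3 5 7 11 15 22 30 42 55 75 97 128 164 212 267 340 423 530; ≤11: 1 1 2 3 5 7 11 15 22 30 42 56 76 99 131 169 219 278 355 445 560; ≤12: 1 1 2 3 5 7 11 15 22 30 42 56 77 100 133 172 224 285 366 460 582; ≤13: 1 1 2 3 5 7 11 15 22 30 42 56 77 101 134 174 227 290 373 471 597; ≤14: 1 1 2 3 5 7 11 15 22 30 42 56 77 101 135 175 229 293 378 478 608; ≤15: 1 1 2 3 5 7 11 15 22 30 42 56 77 101 135 176 230 295 381 483 615; ≤16: 1 1 2 3 5 7 11 15 22 30 42 56 77 101 135 176 231 296 383 486 620. r_16(20) = 620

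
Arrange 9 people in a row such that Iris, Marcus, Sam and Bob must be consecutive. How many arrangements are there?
Treat the 4 as one block: (9-4+1)! × 4! = 720 × 24 = 17280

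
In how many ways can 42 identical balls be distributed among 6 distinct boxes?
C(42+6-1, 6-1) = C(47, 5) = 1533939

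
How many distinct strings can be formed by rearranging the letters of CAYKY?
5! / (1! × 1! × 2! × 1!) = 60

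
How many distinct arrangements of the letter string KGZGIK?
6! / (2! × 1! × 2! × 1!) = 180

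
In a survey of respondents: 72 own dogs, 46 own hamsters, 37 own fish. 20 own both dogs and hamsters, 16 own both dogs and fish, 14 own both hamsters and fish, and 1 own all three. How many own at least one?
|A∪B∪C| = 72+46+37-20-16-14+1 = 106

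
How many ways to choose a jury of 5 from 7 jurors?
C(7,5) = 7!/(5!×2!) = 21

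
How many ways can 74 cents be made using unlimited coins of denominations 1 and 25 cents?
Coefficient of x^74 in 1/(1-x^1) · 1/(1-x^25). Use j coins of 25 for j = 0..⌊74/25⌋ = 2, the rest in 1s: 2 + 1 = 3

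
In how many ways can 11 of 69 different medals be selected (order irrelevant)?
C(69,11) = 69!/(11!×58!) = 1823810410032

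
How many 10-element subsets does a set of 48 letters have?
C(48,10) = 48!/(10!×38!) = 6540715896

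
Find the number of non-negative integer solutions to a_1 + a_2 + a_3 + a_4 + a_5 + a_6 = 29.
C(29+6-1, 6-1) = C(34, 5) = 278256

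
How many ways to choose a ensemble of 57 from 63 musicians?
C(63,57) = 63!/(57!×6!) = 67945521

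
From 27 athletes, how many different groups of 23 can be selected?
C(27,23) = 27!/(23!×4!) = 17550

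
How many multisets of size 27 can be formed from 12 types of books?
C(27+12-1, 12-1) = C(38, 11) = 1203322288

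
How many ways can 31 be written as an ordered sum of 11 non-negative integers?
C(31+11-1, 11-1) = C(41, 10) = 1121099408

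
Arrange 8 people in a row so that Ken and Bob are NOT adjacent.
Total - adjacent = 8! - (8-1)!×2 = 40320 - 10080 = 30240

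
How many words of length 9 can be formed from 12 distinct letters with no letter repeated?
P(12,9) = 12!/(12-9)! = 79833600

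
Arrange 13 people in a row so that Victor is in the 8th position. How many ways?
Fix one position: (13-1)! = 479001600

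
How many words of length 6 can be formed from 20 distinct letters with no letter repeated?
P(20,6) = 20!/(20-6)! = 27907200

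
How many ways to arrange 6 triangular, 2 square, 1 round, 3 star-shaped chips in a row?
12! / (6! × 2! × 1! × 3!) = 55440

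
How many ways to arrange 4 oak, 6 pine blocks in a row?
10! / (4! × 6!) = 210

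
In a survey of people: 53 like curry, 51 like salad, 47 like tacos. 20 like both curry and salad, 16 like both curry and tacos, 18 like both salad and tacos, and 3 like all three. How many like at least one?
|A∪B∪C| = 53+51+47-20-16-18+3 = 100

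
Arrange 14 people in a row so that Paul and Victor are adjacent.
Treat as block: (14-1)! × 2! = 6227020800 × 2 = 12454041600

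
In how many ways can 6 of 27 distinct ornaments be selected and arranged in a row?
P(27,6) = 27!/(27-6)! = 213127200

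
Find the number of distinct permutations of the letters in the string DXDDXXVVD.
9! / (3! × 2! × 4!) = 1260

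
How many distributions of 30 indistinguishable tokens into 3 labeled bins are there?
C(30+3-1, 3-1) = C(32, 2) = 496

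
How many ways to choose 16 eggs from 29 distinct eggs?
C(29,16) = 29!/(16!×13!) = 67863915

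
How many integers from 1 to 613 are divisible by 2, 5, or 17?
⌊613/2⌋+⌊613/5⌋+⌊613/17⌋ - ⌊613/10⌋-⌊613/34⌋-⌊613/85⌋ + ⌊613/170⌋ = 306+122+36 - 61-18-7 + 3 = 381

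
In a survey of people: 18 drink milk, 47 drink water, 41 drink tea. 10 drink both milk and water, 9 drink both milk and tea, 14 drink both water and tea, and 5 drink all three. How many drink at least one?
|A∪B∪C| = 18+47+41-10-9-14+5 = 78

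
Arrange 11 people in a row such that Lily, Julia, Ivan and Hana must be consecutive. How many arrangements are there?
Treat the 4 as one block: (11-4+1)! × 4! = 40320 × 24 = 967680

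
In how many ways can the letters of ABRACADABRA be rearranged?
11! / (5! × 2! × 2! × 1! × 1!) = 83160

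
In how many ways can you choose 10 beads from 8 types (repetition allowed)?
C(10+8-1, 8-1) = C(17, 7) = 19448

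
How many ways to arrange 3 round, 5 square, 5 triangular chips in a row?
13! / (3! × 5! × 5!) = 72072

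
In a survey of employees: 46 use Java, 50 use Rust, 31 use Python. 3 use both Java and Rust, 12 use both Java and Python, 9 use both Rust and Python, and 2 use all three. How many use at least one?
|A∪B∪C| = 46+50+31-3-12-9+2 = 105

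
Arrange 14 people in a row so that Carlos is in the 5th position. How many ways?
Fix one position: (14-1)! = 6227020800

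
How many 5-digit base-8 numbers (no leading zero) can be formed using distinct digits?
First digit: 7 choices (nonzero). Then descending: 7 × 7 × 6 × 5 × 4 = 5880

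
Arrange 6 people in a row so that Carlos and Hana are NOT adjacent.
Total - adjacent = 6! - (6-1)!×2 = 720 - 240 = 480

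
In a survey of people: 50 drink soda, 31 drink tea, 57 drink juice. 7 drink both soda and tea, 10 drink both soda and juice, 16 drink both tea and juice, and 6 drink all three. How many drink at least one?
|A∪B∪C| = 50+31+57-7-10-16+6 = 111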